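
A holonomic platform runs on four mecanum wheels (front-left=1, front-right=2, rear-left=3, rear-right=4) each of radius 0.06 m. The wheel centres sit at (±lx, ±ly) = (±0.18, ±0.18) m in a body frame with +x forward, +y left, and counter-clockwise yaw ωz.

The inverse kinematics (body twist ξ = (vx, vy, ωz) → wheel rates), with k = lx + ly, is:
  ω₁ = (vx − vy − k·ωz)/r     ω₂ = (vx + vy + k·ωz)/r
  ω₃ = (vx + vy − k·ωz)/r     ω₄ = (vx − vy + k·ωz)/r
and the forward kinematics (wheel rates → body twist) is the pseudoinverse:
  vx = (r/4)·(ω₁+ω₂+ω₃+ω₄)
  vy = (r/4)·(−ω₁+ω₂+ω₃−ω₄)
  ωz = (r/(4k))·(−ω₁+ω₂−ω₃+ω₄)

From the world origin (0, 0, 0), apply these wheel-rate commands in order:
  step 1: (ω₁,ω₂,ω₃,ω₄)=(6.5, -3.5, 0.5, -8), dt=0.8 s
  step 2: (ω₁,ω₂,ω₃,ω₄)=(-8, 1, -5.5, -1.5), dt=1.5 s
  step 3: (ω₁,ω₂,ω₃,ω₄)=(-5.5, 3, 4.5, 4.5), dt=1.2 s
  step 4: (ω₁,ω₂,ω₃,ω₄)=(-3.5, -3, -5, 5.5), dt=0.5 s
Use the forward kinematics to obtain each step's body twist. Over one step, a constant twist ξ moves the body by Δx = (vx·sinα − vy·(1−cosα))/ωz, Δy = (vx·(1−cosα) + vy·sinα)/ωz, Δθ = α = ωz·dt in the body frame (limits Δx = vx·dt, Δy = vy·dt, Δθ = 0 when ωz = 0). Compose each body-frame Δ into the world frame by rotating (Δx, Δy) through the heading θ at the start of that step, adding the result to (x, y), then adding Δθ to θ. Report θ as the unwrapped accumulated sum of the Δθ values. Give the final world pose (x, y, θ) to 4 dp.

step 1: ξ=(vx,vy,ωz)=(-0.0675, -0.0225, -0.7708), dt=0.8 → body Δ=(-0.0560, -0.0008, -0.6167) → world pose (-0.0560, -0.0008, -0.6167)
step 2: ξ=(vx,vy,ωz)=(-0.2100, 0.0750, 0.5417), dt=1.5 → body Δ=(-0.3247, -0.0206, 0.8125) → world pose (-0.3328, 0.1703, 0.1958)
step 3: ξ=(vx,vy,ωz)=(0.0975, 0.1275, 0.3542), dt=1.2 → body Δ=(0.0815, 0.1729, 0.4250) → world pose (-0.2865, 0.3557, 0.6208)
step 4: ξ=(vx,vy,ωz)=(-0.0900, -0.1500, 0.4583), dt=0.5 → body Δ=(-0.0361, -0.0795, 0.2292) → world pose (-0.2696, 0.2701, 0.8500)

(-0.2696, 0.2701, 0.8500)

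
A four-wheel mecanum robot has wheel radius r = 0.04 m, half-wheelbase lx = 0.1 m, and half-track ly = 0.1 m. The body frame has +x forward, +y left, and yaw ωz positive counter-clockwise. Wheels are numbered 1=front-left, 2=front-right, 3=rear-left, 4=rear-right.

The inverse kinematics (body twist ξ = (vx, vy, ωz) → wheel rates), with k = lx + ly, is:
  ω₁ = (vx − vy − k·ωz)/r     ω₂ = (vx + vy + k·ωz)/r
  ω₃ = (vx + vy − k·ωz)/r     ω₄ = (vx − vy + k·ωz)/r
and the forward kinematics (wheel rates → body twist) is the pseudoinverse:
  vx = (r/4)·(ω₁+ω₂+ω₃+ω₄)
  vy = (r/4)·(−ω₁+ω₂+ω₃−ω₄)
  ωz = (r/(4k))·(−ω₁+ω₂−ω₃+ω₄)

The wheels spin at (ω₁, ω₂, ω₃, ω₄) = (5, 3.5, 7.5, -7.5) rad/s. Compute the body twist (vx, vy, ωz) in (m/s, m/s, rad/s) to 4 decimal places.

(0.0850, 0.1350, -0.8250)

k = lx + ly = 0.1 + 0.1 = 0.2000
ω₁+ω₂+ω₃+ω₄ = 8.5000  →  vx = (0.04/4)·8.5000 = 0.0850
−ω₁+ω₂+ω₃−ω₄ = 13.5000  →  vy = (0.04/4)·13.5000 = 0.1350
−ω₁+ω₂−ω₃+ω₄ = -16.5000  →  ωz = (0.04/0.8000)·-16.5000 = -0.8250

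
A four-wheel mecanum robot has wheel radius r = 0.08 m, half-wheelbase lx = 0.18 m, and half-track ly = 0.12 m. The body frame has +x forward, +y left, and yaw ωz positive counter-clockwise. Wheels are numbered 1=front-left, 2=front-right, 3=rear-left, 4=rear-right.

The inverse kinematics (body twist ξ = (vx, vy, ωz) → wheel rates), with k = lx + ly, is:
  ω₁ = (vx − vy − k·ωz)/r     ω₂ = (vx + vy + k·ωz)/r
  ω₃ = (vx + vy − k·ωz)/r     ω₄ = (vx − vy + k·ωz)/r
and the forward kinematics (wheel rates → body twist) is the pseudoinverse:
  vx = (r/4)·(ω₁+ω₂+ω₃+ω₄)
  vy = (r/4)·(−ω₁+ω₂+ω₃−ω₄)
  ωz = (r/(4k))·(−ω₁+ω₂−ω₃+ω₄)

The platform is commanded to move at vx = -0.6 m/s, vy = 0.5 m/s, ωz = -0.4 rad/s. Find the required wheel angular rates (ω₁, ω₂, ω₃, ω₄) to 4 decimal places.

k = lx + ly = 0.18 + 0.12 = 0.3000;  k·ωz = 0.3000·-0.4 = -0.1200
ω₁ (FL) = (vx − vy − k·ωz)/r = -0.9800/0.08 = -12.2500
ω₂ (FR) = (vx + vy + k·ωz)/r = -0.2200/0.08 = -2.7500
ω₃ (RL) = (vx + vy − k·ωz)/r = 0.0200/0.08 = 0.2500
ω₄ (RR) = (vx − vy + k·ωz)/r = -1.2200/0.08 = -15.2500

(-12.2500, -2.7500, 0.2500, -15.2500)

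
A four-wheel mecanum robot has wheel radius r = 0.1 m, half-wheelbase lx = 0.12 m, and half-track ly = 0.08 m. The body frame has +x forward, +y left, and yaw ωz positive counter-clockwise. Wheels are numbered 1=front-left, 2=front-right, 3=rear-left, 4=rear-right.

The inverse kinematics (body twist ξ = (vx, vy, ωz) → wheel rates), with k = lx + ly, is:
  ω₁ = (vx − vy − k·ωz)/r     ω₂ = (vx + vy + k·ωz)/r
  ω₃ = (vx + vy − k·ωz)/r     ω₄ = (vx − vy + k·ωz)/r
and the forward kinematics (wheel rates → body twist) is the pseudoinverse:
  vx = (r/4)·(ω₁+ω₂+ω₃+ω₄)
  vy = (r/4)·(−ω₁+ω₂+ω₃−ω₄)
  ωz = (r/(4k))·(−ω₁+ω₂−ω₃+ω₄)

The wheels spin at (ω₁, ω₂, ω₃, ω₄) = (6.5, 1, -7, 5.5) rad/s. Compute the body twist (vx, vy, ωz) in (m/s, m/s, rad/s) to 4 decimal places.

(0.1500, -0.4500, 0.8750)

k = lx + ly = 0.12 + 0.08 = 0.2000
ω₁+ω₂+ω₃+ω₄ = 6.0000  →  vx = (0.1/4)·6.0000 = 0.1500
−ω₁+ω₂+ω₃−ω₄ = -18.0000  →  vy = (0.1/4)·-18.0000 = -0.4500
−ω₁+ω₂−ω₃+ω₄ = 7.0000  →  ωz = (0.1/0.8000)·7.0000 = 0.8750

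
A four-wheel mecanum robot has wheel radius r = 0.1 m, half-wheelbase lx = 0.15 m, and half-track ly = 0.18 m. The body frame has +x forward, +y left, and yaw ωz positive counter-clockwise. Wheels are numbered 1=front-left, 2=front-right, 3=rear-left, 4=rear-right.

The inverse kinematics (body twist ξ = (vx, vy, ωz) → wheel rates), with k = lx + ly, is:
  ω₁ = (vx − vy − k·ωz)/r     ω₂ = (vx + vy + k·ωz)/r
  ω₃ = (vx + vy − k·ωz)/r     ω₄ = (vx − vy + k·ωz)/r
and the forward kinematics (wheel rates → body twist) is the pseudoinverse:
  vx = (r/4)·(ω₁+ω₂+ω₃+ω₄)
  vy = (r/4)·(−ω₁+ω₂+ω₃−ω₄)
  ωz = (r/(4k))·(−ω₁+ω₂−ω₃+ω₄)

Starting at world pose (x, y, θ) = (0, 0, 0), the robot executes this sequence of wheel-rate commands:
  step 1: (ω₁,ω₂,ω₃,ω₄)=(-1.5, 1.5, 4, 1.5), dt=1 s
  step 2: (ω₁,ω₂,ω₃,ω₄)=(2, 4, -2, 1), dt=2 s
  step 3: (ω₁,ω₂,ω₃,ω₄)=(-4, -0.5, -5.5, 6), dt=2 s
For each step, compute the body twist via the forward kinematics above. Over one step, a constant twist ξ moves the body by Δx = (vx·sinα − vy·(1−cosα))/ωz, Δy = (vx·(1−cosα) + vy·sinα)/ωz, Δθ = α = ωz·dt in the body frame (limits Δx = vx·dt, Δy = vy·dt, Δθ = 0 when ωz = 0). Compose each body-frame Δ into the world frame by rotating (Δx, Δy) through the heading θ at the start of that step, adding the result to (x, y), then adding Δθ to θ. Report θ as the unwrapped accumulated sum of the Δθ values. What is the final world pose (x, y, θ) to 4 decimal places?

step 1: ξ=(vx,vy,ωz)=(0.1375, 0.1375, 0.0379), dt=1.0 → body Δ=(0.1349, 0.1401, 0.0379) → world pose (0.1349, 0.1401, 0.0379)
step 2: ξ=(vx,vy,ωz)=(0.1250, -0.0250, 0.3788), dt=2.0 → body Δ=(0.2448, 0.0449, 0.7576) → world pose (0.3778, 0.1942, 0.7955)
step 3: ξ=(vx,vy,ωz)=(-0.1000, -0.2000, 1.1364), dt=2.0 → body Δ=(0.2224, -0.2792, 2.2727) → world pose (0.7329, 0.1576, 3.0682)

(0.7329, 0.1576, 3.0682)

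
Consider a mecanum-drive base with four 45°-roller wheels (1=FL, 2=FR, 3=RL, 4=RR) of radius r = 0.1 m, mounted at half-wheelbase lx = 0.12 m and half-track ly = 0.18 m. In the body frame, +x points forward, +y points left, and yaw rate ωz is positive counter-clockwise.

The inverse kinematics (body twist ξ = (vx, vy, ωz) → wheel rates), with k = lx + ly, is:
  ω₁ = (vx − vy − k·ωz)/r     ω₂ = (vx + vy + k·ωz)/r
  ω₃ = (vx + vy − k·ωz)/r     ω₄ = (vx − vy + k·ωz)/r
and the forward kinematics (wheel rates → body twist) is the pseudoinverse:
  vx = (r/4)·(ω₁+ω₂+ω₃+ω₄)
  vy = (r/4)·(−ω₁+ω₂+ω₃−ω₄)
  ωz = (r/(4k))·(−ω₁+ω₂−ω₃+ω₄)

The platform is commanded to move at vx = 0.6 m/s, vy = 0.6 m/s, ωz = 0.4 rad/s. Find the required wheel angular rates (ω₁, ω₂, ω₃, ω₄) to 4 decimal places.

k = lx + ly = 0.12 + 0.18 = 0.3000;  k·ωz = 0.3000·0.4 = 0.1200
ω₁ (FL) = (vx − vy − k·ωz)/r = -0.1200/0.1 = -1.2000
ω₂ (FR) = (vx + vy + k·ωz)/r = 1.3200/0.1 = 13.2000
ω₃ (RL) = (vx + vy − k·ωz)/r = 1.0800/0.1 = 10.8000
ω₄ (RR) = (vx − vy + k·ωz)/r = 0.1200/0.1 = 1.2000

(-1.2000, 13.2000, 10.8000, 1.2000)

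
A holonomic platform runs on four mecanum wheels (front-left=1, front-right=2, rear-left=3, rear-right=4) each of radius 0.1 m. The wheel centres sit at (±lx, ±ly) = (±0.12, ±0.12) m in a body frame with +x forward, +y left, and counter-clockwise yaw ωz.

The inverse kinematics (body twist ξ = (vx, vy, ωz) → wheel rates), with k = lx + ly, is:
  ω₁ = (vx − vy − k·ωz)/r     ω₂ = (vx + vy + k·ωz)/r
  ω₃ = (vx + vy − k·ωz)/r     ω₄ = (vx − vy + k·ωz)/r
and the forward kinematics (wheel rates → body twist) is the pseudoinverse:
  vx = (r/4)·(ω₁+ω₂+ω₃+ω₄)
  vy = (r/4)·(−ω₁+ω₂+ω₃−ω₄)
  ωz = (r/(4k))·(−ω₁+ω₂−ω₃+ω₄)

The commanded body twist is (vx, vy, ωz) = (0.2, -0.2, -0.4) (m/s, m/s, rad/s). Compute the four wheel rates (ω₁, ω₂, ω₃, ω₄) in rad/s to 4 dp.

k = lx + ly = 0.12 + 0.12 = 0.2400;  k·ωz = 0.2400·-0.4 = -0.0960
ω₁ (FL) = (vx − vy − k·ωz)/r = 0.4960/0.1 = 4.9600
ω₂ (FR) = (vx + vy + k·ωz)/r = -0.0960/0.1 = -0.9600
ω₃ (RL) = (vx + vy − k·ωz)/r = 0.0960/0.1 = 0.9600
ω₄ (RR) = (vx − vy + k·ωz)/r = 0.3040/0.1 = 3.0400

(4.9600, -0.9600, 0.9600, 3.0400)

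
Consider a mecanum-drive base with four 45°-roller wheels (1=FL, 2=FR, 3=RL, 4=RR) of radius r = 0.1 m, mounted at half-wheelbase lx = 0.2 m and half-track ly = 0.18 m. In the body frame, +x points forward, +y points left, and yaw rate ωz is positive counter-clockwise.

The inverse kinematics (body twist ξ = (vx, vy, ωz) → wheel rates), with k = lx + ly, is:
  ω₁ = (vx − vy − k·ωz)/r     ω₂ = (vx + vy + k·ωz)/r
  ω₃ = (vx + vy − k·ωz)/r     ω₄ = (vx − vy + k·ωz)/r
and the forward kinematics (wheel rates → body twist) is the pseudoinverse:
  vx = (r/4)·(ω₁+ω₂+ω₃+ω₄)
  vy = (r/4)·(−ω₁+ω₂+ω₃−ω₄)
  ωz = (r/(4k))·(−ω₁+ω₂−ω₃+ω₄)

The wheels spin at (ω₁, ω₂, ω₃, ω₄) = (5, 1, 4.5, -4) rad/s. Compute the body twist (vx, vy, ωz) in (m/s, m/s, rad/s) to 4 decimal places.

(0.1625, 0.1125, -0.8224)

k = lx + ly = 0.2 + 0.18 = 0.3800
ω₁+ω₂+ω₃+ω₄ = 6.5000  →  vx = (0.1/4)·6.5000 = 0.1625
−ω₁+ω₂+ω₃−ω₄ = 4.5000  →  vy = (0.1/4)·4.5000 = 0.1125
−ω₁+ω₂−ω₃+ω₄ = -12.5000  →  ωz = (0.1/1.5200)·-12.5000 = -0.8224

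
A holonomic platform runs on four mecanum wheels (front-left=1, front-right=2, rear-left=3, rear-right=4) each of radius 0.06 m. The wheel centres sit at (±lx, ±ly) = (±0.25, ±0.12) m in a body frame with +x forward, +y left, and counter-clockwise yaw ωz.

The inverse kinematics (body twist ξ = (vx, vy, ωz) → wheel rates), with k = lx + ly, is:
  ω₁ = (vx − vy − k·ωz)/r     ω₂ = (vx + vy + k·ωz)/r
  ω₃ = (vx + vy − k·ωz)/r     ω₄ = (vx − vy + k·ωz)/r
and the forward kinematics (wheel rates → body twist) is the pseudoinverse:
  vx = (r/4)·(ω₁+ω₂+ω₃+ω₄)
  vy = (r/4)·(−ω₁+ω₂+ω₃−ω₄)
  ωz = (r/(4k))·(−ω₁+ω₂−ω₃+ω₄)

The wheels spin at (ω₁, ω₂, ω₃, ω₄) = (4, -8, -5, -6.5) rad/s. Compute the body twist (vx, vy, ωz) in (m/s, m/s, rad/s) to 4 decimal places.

(-0.2325, -0.1575, -0.5473)

k = lx + ly = 0.25 + 0.12 = 0.3700
ω₁+ω₂+ω₃+ω₄ = -15.5000  →  vx = (0.06/4)·-15.5000 = -0.2325
−ω₁+ω₂+ω₃−ω₄ = -10.5000  →  vy = (0.06/4)·-10.5000 = -0.1575
−ω₁+ω₂−ω₃+ω₄ = -13.5000  →  ωz = (0.06/1.4800)·-13.5000 = -0.5473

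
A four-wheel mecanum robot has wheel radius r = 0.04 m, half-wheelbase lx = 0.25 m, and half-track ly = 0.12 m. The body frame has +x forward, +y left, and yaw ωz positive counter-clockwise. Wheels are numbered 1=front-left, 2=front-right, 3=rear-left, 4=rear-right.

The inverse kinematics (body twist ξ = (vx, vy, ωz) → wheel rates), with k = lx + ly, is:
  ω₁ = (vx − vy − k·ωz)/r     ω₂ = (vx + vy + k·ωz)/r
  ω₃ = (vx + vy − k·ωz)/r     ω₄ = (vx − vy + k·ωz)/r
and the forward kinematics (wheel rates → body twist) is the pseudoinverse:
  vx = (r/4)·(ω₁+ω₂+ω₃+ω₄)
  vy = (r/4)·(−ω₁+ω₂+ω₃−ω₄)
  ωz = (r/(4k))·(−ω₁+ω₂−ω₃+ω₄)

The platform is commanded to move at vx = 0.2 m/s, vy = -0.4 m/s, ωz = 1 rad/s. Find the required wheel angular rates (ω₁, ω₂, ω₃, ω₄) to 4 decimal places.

k = lx + ly = 0.25 + 0.12 = 0.3700;  k·ωz = 0.3700·1 = 0.3700
ω₁ (FL) = (vx − vy − k·ωz)/r = 0.2300/0.04 = 5.7500
ω₂ (FR) = (vx + vy + k·ωz)/r = 0.1700/0.04 = 4.2500
ω₃ (RL) = (vx + vy − k·ωz)/r = -0.5700/0.04 = -14.2500
ω₄ (RR) = (vx − vy + k·ωz)/r = 0.9700/0.04 = 24.2500

(5.7500, 4.2500, -14.2500, 24.2500)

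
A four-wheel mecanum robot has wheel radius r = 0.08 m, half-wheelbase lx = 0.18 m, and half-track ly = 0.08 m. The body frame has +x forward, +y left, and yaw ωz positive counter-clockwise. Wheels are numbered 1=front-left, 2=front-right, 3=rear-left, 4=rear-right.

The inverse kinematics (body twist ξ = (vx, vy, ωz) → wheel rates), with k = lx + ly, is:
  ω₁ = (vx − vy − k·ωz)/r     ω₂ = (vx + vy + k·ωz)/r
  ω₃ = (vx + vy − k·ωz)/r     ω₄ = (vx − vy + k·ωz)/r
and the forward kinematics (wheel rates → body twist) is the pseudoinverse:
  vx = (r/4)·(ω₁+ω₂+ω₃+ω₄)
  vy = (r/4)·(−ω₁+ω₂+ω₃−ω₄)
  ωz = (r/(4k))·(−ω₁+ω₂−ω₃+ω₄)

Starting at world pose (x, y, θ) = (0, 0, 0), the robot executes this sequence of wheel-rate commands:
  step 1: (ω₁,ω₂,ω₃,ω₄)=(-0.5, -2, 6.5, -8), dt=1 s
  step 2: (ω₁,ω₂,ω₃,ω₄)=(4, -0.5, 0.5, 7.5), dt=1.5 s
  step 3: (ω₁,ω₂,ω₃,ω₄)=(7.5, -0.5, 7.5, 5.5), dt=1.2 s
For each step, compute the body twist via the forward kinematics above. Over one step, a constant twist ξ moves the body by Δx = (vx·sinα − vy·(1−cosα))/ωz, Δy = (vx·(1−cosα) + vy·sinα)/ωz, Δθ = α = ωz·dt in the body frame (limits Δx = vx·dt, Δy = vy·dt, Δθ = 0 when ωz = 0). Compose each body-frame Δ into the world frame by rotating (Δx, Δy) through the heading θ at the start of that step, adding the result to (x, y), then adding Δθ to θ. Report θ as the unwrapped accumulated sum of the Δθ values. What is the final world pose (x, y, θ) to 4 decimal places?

step 1: ξ=(vx,vy,ωz)=(-0.0800, 0.2600, -1.2308), dt=1.0 → body Δ=(0.0795, 0.2425, -1.2308) → world pose (0.0795, 0.2425, -1.2308)
step 2: ξ=(vx,vy,ωz)=(0.2300, -0.2300, 0.1923), dt=1.5 → body Δ=(0.3897, -0.2908, 0.2885) → world pose (-0.0647, -0.2219, -0.9423)
step 3: ξ=(vx,vy,ωz)=(0.4000, -0.1200, -0.7692), dt=1.2 → body Δ=(0.3528, -0.3307, -0.9231) → world pose (-0.1247, -0.7016, -1.8654)

(-0.1247, -0.7016, -1.8654)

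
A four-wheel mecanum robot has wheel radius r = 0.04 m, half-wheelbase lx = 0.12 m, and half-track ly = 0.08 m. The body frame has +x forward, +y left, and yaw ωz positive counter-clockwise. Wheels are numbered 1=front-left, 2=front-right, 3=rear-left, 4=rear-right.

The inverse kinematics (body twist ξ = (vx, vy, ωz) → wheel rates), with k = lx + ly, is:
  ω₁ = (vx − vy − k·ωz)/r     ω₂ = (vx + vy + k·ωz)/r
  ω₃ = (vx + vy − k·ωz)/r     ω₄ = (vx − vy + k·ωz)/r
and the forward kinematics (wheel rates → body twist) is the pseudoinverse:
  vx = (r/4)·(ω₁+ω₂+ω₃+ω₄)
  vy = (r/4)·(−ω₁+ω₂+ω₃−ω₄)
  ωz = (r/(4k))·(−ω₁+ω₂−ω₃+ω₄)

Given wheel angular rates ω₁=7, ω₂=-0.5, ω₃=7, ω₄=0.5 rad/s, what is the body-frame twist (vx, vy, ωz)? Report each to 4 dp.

(0.1400, -0.0100, -0.7000)

k = lx + ly = 0.12 + 0.08 = 0.2000
ω₁+ω₂+ω₃+ω₄ = 14.0000  →  vx = (0.04/4)·14.0000 = 0.1400
−ω₁+ω₂+ω₃−ω₄ = -1.0000  →  vy = (0.04/4)·-1.0000 = -0.0100
−ω₁+ω₂−ω₃+ω₄ = -14.0000  →  ωz = (0.04/0.8000)·-14.0000 = -0.7000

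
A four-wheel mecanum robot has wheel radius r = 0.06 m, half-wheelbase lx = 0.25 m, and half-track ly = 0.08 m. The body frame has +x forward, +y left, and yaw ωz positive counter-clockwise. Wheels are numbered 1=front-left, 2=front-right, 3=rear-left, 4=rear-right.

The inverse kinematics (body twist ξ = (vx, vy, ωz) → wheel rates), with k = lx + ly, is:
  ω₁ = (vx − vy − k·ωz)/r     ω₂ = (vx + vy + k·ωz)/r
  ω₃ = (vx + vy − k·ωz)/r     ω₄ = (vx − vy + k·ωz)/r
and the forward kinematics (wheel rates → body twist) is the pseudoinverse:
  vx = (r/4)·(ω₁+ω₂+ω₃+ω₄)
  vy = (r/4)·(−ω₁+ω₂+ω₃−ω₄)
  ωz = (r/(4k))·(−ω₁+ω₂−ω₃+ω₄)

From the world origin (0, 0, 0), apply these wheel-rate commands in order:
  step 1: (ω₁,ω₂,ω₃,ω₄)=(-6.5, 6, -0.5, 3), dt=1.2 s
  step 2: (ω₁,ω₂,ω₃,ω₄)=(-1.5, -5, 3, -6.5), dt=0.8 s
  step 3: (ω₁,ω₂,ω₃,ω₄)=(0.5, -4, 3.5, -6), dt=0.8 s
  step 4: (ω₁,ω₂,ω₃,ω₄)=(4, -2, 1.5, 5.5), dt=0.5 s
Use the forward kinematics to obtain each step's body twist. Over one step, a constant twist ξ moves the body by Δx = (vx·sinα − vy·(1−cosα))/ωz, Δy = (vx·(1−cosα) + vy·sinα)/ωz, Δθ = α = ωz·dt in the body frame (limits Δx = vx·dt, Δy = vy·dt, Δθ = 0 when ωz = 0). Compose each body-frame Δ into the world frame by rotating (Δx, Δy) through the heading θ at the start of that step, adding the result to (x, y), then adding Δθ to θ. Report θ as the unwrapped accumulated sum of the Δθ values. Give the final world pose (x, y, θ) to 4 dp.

step 1: ξ=(vx,vy,ωz)=(0.0300, 0.1350, 0.7273), dt=1.2 → body Δ=(-0.0347, 0.1569, 0.8727) → world pose (-0.0347, 0.1569, 0.8727)
step 2: ξ=(vx,vy,ωz)=(-0.1500, 0.0900, -0.5909), dt=0.8 → body Δ=(-0.0989, 0.0972, -0.4727) → world pose (-0.1727, 0.1437, 0.4000)
step 3: ξ=(vx,vy,ωz)=(-0.0900, 0.0750, -0.6364), dt=0.8 → body Δ=(-0.0540, 0.0754, -0.5091) → world pose (-0.2518, 0.1921, -0.1091)
step 4: ξ=(vx,vy,ωz)=(0.1350, -0.1500, -0.0909), dt=0.5 → body Δ=(0.0658, -0.0765, -0.0455) → world pose (-0.1947, 0.1088, -0.1545)

(-0.1947, 0.1088, -0.1545)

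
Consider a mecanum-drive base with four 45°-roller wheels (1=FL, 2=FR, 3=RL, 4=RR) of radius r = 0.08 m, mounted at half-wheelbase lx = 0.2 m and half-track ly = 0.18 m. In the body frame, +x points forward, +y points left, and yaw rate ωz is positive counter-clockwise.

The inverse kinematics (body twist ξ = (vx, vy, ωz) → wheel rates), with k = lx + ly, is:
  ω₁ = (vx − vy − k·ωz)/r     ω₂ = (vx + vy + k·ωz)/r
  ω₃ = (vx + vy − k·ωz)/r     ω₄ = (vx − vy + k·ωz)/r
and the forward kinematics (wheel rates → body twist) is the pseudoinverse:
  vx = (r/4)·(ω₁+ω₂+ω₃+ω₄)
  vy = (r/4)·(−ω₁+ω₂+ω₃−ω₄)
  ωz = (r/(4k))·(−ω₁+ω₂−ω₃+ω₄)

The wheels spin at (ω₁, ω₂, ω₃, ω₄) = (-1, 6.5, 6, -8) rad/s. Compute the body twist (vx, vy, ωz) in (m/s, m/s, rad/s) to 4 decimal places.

(0.0700, 0.4300, -0.3421)

k = lx + ly = 0.2 + 0.18 = 0.3800
ω₁+ω₂+ω₃+ω₄ = 3.5000  →  vx = (0.08/4)·3.5000 = 0.0700
−ω₁+ω₂+ω₃−ω₄ = 21.5000  →  vy = (0.08/4)·21.5000 = 0.4300
−ω₁+ω₂−ω₃+ω₄ = -6.5000  →  ωz = (0.08/1.5200)·-6.5000 = -0.3421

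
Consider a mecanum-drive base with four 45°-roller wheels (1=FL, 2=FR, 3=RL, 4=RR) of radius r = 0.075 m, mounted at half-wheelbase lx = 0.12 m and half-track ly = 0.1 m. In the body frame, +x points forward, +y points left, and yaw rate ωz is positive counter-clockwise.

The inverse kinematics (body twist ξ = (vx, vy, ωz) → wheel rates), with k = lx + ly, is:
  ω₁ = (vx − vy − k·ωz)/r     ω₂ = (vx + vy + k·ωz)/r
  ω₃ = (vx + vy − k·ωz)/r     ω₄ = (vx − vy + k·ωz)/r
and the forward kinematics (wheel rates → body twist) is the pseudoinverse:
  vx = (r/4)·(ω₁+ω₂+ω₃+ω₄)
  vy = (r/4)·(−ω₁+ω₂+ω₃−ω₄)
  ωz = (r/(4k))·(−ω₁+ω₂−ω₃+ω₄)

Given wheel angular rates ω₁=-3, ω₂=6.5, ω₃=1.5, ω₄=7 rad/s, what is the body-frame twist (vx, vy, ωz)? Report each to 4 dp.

(0.2250, 0.0750, 1.2784)

k = lx + ly = 0.12 + 0.1 = 0.2200
ω₁+ω₂+ω₃+ω₄ = 12.0000  →  vx = (0.075/4)·12.0000 = 0.2250
−ω₁+ω₂+ω₃−ω₄ = 4.0000  →  vy = (0.075/4)·4.0000 = 0.0750
−ω₁+ω₂−ω₃+ω₄ = 15.0000  →  ωz = (0.075/0.8800)·15.0000 = 1.2784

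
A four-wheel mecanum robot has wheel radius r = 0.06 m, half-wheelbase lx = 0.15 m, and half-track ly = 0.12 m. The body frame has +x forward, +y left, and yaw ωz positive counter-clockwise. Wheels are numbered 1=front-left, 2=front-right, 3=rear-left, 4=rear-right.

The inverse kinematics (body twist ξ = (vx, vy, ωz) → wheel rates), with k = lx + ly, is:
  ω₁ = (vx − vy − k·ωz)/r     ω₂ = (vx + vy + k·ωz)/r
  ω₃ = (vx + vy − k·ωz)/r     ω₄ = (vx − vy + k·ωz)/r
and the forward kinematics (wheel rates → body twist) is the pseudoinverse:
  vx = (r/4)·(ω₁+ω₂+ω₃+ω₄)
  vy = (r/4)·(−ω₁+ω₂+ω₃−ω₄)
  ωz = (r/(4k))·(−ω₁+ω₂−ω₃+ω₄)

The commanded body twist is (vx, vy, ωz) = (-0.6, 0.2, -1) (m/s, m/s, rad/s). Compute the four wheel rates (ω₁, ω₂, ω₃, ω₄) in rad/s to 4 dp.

(-8.8333, -11.1667, -2.1667, -17.8333)

k = lx + ly = 0.15 + 0.12 = 0.2700;  k·ωz = 0.2700·-1 = -0.2700
ω₁ (FL) = (vx − vy − k·ωz)/r = -0.5300/0.06 = -8.8333
ω₂ (FR) = (vx + vy + k·ωz)/r = -0.6700/0.06 = -11.1667
ω₃ (RL) = (vx + vy − k·ωz)/r = -0.1300/0.06 = -2.1667
ω₄ (RR) = (vx − vy + k·ωz)/r = -1.0700/0.06 = -17.8333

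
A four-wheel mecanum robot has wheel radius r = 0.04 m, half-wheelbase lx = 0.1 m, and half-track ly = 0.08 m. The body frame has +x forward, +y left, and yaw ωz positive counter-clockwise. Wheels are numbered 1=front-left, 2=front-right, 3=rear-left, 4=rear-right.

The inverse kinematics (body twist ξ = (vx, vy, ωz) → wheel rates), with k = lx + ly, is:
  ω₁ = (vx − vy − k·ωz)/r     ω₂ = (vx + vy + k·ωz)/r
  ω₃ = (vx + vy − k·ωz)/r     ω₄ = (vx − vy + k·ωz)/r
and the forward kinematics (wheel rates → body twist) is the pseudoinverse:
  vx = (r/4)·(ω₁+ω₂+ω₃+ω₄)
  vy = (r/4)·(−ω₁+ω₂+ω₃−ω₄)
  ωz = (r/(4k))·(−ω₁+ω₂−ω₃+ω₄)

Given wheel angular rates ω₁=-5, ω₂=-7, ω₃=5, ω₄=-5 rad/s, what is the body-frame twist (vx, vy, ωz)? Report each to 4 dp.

k = lx + ly = 0.1 + 0.08 = 0.1800
ω₁+ω₂+ω₃+ω₄ = -12.0000  →  vx = (0.04/4)·-12.0000 = -0.1200
−ω₁+ω₂+ω₃−ω₄ = 8.0000  →  vy = (0.04/4)·8.0000 = 0.0800
−ω₁+ω₂−ω₃+ω₄ = -12.0000  →  ωz = (0.04/0.7200)·-12.0000 = -0.6667

(-0.1200, 0.0800, -0.6667)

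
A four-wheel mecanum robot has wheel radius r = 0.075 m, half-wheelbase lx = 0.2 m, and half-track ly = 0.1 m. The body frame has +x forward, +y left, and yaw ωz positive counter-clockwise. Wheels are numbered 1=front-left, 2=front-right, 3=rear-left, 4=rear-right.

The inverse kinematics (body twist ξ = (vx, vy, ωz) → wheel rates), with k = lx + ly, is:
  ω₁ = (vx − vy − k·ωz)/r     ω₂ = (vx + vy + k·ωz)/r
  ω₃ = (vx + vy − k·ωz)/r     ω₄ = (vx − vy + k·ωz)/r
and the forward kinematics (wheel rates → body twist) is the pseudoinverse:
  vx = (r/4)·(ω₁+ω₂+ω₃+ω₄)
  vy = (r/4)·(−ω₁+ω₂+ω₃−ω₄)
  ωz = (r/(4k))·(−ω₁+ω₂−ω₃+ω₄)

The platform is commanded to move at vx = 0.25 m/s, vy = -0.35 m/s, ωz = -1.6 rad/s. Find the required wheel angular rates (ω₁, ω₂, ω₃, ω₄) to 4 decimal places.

k = lx + ly = 0.2 + 0.1 = 0.3000;  k·ωz = 0.3000·-1.6 = -0.4800
ω₁ (FL) = (vx − vy − k·ωz)/r = 1.0800/0.075 = 14.4000
ω₂ (FR) = (vx + vy + k·ωz)/r = -0.5800/0.075 = -7.7333
ω₃ (RL) = (vx + vy − k·ωz)/r = 0.3800/0.075 = 5.0667
ω₄ (RR) = (vx − vy + k·ωz)/r = 0.1200/0.075 = 1.6000

(14.4000, -7.7333, 5.0667, 1.6000)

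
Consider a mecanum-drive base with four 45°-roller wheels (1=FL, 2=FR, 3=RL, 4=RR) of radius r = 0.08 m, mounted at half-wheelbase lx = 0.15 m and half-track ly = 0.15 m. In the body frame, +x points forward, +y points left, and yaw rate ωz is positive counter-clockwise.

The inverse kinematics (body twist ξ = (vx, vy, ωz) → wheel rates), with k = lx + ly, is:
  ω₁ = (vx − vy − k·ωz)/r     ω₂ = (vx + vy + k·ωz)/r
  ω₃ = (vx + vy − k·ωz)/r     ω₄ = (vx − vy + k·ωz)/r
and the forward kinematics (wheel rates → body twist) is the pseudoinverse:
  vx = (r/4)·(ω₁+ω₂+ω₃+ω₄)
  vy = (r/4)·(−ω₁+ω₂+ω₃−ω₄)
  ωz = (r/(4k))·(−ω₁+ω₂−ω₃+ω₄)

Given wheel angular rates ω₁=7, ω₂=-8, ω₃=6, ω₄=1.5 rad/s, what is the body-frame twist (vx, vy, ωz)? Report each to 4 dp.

k = lx + ly = 0.15 + 0.15 = 0.3000
ω₁+ω₂+ω₃+ω₄ = 6.5000  →  vx = (0.08/4)·6.5000 = 0.1300
−ω₁+ω₂+ω₃−ω₄ = -10.5000  →  vy = (0.08/4)·-10.5000 = -0.2100
−ω₁+ω₂−ω₃+ω₄ = -19.5000  →  ωz = (0.08/1.2000)·-19.5000 = -1.3000

(0.1300, -0.2100, -1.3000)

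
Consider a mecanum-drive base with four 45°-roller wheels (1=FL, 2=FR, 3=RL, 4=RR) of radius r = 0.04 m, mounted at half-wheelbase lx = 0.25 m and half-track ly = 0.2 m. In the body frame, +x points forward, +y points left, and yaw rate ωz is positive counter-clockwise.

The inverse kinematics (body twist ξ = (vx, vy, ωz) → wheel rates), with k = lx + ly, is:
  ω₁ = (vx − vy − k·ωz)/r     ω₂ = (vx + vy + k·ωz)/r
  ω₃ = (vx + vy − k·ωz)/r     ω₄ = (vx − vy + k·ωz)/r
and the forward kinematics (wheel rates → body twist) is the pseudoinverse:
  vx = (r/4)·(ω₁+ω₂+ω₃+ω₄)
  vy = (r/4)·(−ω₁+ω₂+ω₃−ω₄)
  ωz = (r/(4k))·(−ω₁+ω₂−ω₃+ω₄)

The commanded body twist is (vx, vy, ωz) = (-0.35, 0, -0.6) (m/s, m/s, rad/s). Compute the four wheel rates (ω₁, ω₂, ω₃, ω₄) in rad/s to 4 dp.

k = lx + ly = 0.25 + 0.2 = 0.4500;  k·ωz = 0.4500·-0.6 = -0.2700
ω₁ (FL) = (vx − vy − k·ωz)/r = -0.0800/0.04 = -2.0000
ω₂ (FR) = (vx + vy + k·ωz)/r = -0.6200/0.04 = -15.5000
ω₃ (RL) = (vx + vy − k·ωz)/r = -0.0800/0.04 = -2.0000
ω₄ (RR) = (vx − vy + k·ωz)/r = -0.6200/0.04 = -15.5000

(-2.0000, -15.5000, -2.0000, -15.5000)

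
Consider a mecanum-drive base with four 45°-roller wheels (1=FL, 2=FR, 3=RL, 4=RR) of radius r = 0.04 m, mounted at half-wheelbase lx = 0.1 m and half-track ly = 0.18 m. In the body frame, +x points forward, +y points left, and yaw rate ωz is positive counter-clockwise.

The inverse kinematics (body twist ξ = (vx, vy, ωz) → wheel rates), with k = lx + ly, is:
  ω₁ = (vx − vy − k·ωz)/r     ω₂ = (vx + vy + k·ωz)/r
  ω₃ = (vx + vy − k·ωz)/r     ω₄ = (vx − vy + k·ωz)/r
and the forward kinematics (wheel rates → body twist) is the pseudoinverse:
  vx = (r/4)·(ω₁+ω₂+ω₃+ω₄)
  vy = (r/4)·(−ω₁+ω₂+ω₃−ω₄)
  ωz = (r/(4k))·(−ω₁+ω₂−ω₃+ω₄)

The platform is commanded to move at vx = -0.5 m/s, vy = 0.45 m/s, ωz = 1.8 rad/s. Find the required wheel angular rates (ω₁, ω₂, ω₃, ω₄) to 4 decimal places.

k = lx + ly = 0.1 + 0.18 = 0.2800;  k·ωz = 0.2800·1.8 = 0.5040
ω₁ (FL) = (vx − vy − k·ωz)/r = -1.4540/0.04 = -36.3500
ω₂ (FR) = (vx + vy + k·ωz)/r = 0.4540/0.04 = 11.3500
ω₃ (RL) = (vx + vy − k·ωz)/r = -0.5540/0.04 = -13.8500
ω₄ (RR) = (vx − vy + k·ωz)/r = -0.4460/0.04 = -11.1500

(-36.3500, 11.3500, -13.8500, -11.1500)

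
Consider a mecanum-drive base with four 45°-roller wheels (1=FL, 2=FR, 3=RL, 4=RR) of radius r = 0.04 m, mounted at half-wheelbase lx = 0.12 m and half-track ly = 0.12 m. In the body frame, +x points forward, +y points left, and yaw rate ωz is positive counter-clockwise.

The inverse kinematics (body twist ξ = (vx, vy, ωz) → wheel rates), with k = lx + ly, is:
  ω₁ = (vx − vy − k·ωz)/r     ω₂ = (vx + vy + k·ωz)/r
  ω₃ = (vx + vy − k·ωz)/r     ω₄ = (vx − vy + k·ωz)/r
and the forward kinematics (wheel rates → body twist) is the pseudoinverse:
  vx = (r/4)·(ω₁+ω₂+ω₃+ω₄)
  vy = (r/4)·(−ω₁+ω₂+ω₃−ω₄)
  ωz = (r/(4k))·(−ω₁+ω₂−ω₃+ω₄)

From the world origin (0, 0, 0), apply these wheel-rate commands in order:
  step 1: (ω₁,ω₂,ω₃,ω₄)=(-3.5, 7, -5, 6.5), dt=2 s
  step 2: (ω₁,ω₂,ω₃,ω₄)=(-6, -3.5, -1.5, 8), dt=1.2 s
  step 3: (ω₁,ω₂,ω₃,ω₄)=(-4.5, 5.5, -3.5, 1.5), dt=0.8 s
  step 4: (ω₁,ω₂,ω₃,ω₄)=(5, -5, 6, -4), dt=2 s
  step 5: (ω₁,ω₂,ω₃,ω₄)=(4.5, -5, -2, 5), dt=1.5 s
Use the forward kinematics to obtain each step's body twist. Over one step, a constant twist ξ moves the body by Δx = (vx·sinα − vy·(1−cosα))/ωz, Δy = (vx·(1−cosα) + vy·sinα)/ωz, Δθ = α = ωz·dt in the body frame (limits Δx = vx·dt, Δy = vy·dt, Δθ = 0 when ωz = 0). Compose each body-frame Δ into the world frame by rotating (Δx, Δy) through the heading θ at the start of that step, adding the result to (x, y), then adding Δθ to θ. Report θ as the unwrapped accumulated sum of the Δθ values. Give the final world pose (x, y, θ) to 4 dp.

(0.3704, 0.0065, 1.1104)

step 1: ξ=(vx,vy,ωz)=(0.0500, -0.0100, 0.9167), dt=2.0 → body Δ=(0.0664, 0.0582, 1.8333) → world pose (0.0664, 0.0582, 1.8333)
step 2: ξ=(vx,vy,ωz)=(-0.0300, -0.0700, 0.5000), dt=1.2 → body Δ=(-0.0094, -0.0895, 0.6000) → world pose (0.1553, 0.0723, 2.4333)
step 3: ξ=(vx,vy,ωz)=(-0.0100, 0.0500, 0.6250), dt=0.8 → body Δ=(-0.0175, 0.0364, 0.5000) → world pose (0.1449, 0.0333, 2.9333)
step 4: ξ=(vx,vy,ωz)=(0.0200, 0.0000, -0.8333), dt=2.0 → body Δ=(0.0239, -0.0263, -1.6667) → world pose (0.1270, 0.0640, 1.2667)
step 5: ξ=(vx,vy,ωz)=(0.0250, -0.1650, -0.1042), dt=1.5 → body Δ=(0.0181, -0.2494, -0.1563) → world pose (0.3704, 0.0065, 1.1104)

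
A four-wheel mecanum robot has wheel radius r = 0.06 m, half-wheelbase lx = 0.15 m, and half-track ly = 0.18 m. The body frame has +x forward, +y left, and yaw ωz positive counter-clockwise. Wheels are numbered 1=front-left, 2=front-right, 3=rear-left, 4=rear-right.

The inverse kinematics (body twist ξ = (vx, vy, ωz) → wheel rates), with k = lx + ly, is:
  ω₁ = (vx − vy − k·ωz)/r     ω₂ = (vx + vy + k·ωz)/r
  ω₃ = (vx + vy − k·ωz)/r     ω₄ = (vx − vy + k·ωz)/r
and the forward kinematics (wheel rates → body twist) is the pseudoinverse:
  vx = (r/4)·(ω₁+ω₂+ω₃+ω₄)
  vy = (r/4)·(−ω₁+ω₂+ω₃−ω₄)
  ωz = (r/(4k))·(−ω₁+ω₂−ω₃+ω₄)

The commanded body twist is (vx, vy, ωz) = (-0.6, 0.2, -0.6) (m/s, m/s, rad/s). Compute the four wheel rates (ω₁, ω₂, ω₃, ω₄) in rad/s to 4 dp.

k = lx + ly = 0.15 + 0.18 = 0.3300;  k·ωz = 0.3300·-0.6 = -0.1980
ω₁ (FL) = (vx − vy − k·ωz)/r = -0.6020/0.06 = -10.0333
ω₂ (FR) = (vx + vy + k·ωz)/r = -0.5980/0.06 = -9.9667
ω₃ (RL) = (vx + vy − k·ωz)/r = -0.2020/0.06 = -3.3667
ω₄ (RR) = (vx − vy + k·ωz)/r = -0.9980/0.06 = -16.6333

(-10.0333, -9.9667, -3.3667, -16.6333)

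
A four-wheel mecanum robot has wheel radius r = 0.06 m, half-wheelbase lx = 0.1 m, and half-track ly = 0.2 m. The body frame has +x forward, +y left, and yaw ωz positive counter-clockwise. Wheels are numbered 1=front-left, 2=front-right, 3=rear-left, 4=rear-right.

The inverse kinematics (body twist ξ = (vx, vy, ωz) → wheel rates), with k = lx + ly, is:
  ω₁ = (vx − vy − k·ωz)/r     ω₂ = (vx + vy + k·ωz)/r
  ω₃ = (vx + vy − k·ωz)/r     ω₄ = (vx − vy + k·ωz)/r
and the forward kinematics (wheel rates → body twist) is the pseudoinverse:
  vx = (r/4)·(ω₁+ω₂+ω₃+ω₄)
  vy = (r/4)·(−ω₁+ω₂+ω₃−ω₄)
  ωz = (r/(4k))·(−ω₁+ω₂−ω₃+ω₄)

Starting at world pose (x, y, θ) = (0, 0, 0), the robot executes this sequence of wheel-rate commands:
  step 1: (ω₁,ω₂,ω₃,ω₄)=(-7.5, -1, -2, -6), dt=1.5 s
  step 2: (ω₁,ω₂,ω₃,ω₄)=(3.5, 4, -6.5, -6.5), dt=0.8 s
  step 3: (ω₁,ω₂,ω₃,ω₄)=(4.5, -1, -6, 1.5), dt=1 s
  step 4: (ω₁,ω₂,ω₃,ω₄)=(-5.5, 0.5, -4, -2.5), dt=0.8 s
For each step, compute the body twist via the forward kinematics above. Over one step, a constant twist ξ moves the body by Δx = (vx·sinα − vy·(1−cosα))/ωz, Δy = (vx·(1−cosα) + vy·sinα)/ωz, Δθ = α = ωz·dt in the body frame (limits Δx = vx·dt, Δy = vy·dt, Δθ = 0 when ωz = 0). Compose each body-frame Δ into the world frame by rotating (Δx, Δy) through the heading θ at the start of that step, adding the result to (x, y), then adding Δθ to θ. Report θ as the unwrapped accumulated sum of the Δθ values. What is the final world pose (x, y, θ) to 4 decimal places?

step 1: ξ=(vx,vy,ωz)=(-0.2475, 0.1575, 0.1250), dt=1.5 → body Δ=(-0.3912, 0.2002, 0.1875) → world pose (-0.3912, 0.2002, 0.1875)
step 2: ξ=(vx,vy,ωz)=(-0.0825, 0.0075, 0.0250), dt=0.8 → body Δ=(-0.0661, 0.0053, 0.0200) → world pose (-0.4571, 0.1931, 0.2075)
step 3: ξ=(vx,vy,ωz)=(-0.0150, -0.1950, 0.1000), dt=1.0 → body Δ=(-0.0052, -0.1954, 0.1000) → world pose (-0.4219, 0.0008, 0.3075)
step 4: ξ=(vx,vy,ωz)=(-0.1725, 0.0675, 0.3750), dt=0.8 → body Δ=(-0.1440, 0.0326, 0.3000) → world pose (-0.5690, -0.0117, 0.6075)

(-0.5690, -0.0117, 0.6075)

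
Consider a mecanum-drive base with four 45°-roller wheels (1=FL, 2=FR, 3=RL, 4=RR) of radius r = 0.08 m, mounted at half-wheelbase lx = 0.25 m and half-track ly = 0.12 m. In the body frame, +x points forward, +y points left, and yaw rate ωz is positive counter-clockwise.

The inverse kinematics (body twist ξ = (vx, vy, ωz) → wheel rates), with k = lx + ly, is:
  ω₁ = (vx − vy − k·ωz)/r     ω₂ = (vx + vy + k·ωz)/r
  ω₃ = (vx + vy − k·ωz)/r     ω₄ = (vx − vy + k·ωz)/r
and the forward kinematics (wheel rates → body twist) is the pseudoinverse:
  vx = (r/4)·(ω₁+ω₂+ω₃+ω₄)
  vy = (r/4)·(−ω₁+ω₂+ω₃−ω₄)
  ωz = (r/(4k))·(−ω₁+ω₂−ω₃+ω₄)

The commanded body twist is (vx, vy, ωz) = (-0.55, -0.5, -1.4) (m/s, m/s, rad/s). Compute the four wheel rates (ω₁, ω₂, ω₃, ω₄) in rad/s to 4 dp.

k = lx + ly = 0.25 + 0.12 = 0.3700;  k·ωz = 0.3700·-1.4 = -0.5180
ω₁ (FL) = (vx − vy − k·ωz)/r = 0.4680/0.08 = 5.8500
ω₂ (FR) = (vx + vy + k·ωz)/r = -1.5680/0.08 = -19.6000
ω₃ (RL) = (vx + vy − k·ωz)/r = -0.5320/0.08 = -6.6500
ω₄ (RR) = (vx − vy + k·ωz)/r = -0.5680/0.08 = -7.1000

(5.8500, -19.6000, -6.6500, -7.1000)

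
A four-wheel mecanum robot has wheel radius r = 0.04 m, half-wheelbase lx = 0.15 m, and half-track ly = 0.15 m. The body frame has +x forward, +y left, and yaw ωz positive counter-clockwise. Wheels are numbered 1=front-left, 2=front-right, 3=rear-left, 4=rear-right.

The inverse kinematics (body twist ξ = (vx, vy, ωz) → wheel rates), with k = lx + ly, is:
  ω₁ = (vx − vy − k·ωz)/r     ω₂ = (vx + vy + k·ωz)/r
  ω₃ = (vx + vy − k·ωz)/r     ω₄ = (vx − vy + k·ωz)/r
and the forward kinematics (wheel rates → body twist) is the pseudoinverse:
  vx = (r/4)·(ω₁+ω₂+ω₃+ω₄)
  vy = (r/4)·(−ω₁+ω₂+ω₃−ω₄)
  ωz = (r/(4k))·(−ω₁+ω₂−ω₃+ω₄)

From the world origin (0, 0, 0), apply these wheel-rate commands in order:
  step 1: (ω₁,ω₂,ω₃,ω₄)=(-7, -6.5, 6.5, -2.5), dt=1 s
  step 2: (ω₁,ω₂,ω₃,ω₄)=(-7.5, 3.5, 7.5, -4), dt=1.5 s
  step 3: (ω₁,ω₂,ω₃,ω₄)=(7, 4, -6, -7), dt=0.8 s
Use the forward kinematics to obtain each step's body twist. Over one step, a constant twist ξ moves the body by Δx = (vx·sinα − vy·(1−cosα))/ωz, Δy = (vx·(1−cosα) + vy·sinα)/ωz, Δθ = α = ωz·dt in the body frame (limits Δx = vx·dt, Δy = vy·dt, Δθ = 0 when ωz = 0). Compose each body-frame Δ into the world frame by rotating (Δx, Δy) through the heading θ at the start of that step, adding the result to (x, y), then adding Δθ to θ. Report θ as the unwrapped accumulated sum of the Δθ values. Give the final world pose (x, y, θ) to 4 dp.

(-0.0098, 0.4228, -0.4150)

step 1: ξ=(vx,vy,ωz)=(-0.0950, 0.0950, -0.2833), dt=1.0 → body Δ=(-0.0804, 0.1071, -0.2833) → world pose (-0.0804, 0.1071, -0.2833)
step 2: ξ=(vx,vy,ωz)=(-0.0050, 0.2250, -0.0167), dt=1.5 → body Δ=(-0.0033, 0.3376, -0.0250) → world pose (0.0109, 0.4321, -0.3083)
step 3: ξ=(vx,vy,ωz)=(-0.0200, -0.0200, -0.1333), dt=0.8 → body Δ=(-0.0168, -0.0151, -0.1067) → world pose (-0.0098, 0.4228, -0.4150)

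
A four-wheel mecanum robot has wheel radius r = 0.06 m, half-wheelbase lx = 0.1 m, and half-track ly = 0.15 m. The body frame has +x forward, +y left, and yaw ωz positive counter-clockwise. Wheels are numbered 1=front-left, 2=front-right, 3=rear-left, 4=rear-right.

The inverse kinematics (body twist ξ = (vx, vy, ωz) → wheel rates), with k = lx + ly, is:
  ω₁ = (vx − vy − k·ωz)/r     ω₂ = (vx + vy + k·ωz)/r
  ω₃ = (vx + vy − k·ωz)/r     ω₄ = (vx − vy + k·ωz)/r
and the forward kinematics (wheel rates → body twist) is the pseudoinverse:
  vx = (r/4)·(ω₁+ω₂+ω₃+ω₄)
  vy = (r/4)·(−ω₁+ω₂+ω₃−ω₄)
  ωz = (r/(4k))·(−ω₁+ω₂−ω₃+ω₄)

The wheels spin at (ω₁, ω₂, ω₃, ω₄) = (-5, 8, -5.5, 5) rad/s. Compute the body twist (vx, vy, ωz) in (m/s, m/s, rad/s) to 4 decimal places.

(0.0375, 0.0375, 1.4100)

k = lx + ly = 0.1 + 0.15 = 0.2500
ω₁+ω₂+ω₃+ω₄ = 2.5000  →  vx = (0.06/4)·2.5000 = 0.0375
−ω₁+ω₂+ω₃−ω₄ = 2.5000  →  vy = (0.06/4)·2.5000 = 0.0375
−ω₁+ω₂−ω₃+ω₄ = 23.5000  →  ωz = (0.06/1.0000)·23.5000 = 1.4100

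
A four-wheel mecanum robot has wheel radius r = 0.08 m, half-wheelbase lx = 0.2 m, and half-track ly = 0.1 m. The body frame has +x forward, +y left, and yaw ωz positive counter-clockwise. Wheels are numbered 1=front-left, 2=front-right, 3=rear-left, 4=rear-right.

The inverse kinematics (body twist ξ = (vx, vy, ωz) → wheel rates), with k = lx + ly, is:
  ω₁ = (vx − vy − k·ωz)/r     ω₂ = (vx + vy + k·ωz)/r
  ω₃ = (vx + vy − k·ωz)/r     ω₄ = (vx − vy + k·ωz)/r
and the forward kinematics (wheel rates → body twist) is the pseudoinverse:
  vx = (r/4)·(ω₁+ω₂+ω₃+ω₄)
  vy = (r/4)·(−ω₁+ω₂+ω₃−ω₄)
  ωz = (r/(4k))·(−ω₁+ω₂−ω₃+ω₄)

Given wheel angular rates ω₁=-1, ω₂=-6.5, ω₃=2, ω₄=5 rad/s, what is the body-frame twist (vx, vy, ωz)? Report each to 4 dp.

(-0.0100, -0.1700, -0.1667)

k = lx + ly = 0.2 + 0.1 = 0.3000
ω₁+ω₂+ω₃+ω₄ = -0.5000  →  vx = (0.08/4)·-0.5000 = -0.0100
−ω₁+ω₂+ω₃−ω₄ = -8.5000  →  vy = (0.08/4)·-8.5000 = -0.1700
−ω₁+ω₂−ω₃+ω₄ = -2.5000  →  ωz = (0.08/1.2000)·-2.5000 = -0.1667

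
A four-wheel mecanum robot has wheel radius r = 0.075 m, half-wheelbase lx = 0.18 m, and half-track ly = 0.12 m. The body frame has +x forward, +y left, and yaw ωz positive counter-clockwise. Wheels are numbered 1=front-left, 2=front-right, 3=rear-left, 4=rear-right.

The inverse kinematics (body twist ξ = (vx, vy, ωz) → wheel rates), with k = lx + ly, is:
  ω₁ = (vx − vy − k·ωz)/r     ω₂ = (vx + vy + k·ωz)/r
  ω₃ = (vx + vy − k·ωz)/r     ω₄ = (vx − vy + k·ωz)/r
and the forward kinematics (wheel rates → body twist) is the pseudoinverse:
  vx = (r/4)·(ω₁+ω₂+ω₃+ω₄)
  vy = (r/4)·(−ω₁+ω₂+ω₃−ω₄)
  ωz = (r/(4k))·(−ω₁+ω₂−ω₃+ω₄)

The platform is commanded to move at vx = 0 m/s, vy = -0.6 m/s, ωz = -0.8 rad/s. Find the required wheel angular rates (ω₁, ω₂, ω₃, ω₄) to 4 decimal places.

k = lx + ly = 0.18 + 0.12 = 0.3000;  k·ωz = 0.3000·-0.8 = -0.2400
ω₁ (FL) = (vx − vy − k·ωz)/r = 0.8400/0.075 = 11.2000
ω₂ (FR) = (vx + vy + k·ωz)/r = -0.8400/0.075 = -11.2000
ω₃ (RL) = (vx + vy − k·ωz)/r = -0.3600/0.075 = -4.8000
ω₄ (RR) = (vx − vy + k·ωz)/r = 0.3600/0.075 = 4.8000

(11.2000, -11.2000, -4.8000, 4.8000)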